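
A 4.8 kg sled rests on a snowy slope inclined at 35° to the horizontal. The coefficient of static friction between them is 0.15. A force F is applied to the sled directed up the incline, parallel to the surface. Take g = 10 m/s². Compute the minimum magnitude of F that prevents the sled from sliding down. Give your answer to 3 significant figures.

21.6 N

The normal force is N = mg cos 35° = 39.319 N. With F at its minimum the sled is on the verge of sliding down, so static friction is at its maximum μ_s N = 0.15 × 39.319 = 5.898 N and acts up the slope.
Equilibrium along the incline: F + μ_s N = mg sin 35°, so F = 27.532 − 5.898 = 21.634 N.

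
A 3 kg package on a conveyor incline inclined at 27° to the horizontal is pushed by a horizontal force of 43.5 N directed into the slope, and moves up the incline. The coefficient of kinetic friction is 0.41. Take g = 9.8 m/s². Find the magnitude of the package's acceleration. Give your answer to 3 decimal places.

2.191 m/s²

The horizontal push has components F cos 27° = 43.5 × 0.8910 = 38.758 N up the incline and F sin 27° = 43.5 × 0.4540 = 19.749 N pressing into the surface.
The normal force is therefore N = mg cos 27° + F sin 27° = 26.195 + 19.749 = 45.944 N, and kinetic friction down the slope is μN = 0.41 × 45.944 = 18.837 N.
Along the incline: F cos 27° − mg sin 27° − μN = ma, so 38.758 − 13.348 − 18.837 = 3 a, giving a = 2.1910 m/s².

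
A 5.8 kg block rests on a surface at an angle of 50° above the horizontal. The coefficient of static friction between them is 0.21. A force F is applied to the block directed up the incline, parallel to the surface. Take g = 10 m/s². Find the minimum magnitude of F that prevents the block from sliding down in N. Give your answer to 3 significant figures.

36.6 N

The normal force is N = mg cos 50° = 37.282 N. With F at its minimum the block is on the verge of sliding down, so static friction is at its maximum μ_s N = 0.21 × 37.282 = 7.829 N and acts up the slope.
Equilibrium along the incline: F + μ_s N = mg sin 50°, so F = 44.431 − 7.829 = 36.602 N.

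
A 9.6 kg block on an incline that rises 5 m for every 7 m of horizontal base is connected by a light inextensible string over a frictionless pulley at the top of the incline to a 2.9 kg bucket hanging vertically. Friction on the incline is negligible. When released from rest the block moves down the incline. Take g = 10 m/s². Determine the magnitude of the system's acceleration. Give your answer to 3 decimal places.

2.144 m/s²

For the block on the incline: the weight component along the slope is m₁g sin 35.54° = 9.6 × 10 × 0.5812 = 55.795 N and the normal force is N = m₁g cos 35.54° = 78.118 N.
Newton's second law for the block (down-slope positive): 55.795 − T = 9.6 a. For the hanging bucket (upward positive): T − 2.9 × 10 = 2.9 a.
Adding the two equations eliminates T: 26.795 = 12.5 a, so a = 2.1436 m/s².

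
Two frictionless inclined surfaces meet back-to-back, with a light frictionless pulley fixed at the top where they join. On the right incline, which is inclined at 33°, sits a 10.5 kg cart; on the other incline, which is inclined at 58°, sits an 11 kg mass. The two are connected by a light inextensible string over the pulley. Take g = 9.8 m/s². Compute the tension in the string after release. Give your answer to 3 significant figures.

Resolve each weight along its own incline: the 10.5 kg mass has component 10.5 × 9.8 × sin 33° = 56.043 N down its slope, and the 11 kg mass has 11 × 9.8 × sin 58° = 91.420 N down its slope.
The 11 kg side's 91.420 N exceeds the other side's 56.043 N, so that mass slides down and the 10.5 kg mass slides up. Taking that direction as positive, Newton's second law for the whole system gives 91.420 − 56.043 = (10.5 + 11) a, so a = 35.377 / 21.5 = 1.6454 m/s².
For the 10.5 kg mass (up-slope positive): T − 56.043 = 10.5 × 1.6454, so T = 73.320 N.

73.3 N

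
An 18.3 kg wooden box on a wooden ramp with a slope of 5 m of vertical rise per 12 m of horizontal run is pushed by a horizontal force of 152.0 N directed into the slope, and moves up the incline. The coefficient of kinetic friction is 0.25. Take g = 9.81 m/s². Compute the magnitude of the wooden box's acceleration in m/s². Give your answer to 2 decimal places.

The horizontal push has components F cos 22.62° = 152.0 × 0.9231 = 140.311 N up the incline and F sin 22.62° = 152.0 × 0.3846 = 58.459 N pressing into the surface.
The normal force is therefore N = mg cos 22.62° + F sin 22.62° = 165.718 + 58.459 = 224.177 N, and kinetic friction down the slope is μN = 0.25 × 224.177 = 56.044 N.
Along the incline: F cos 22.62° − mg sin 22.62° − μN = ma, so 140.311 − 69.045 − 56.044 = 18.3 a, giving a = 0.8318 m/s².

0.83 m/s²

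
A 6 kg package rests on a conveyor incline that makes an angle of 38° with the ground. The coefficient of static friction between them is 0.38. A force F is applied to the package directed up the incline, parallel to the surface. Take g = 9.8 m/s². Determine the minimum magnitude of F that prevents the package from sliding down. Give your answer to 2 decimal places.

The normal force is N = mg cos 38° = 46.335 N. With F at its minimum the package is on the verge of sliding down, so static friction is at its maximum μ_s N = 0.38 × 46.335 = 17.607 N and acts up the slope.
Equilibrium along the incline: F + μ_s N = mg sin 38°, so F = 36.201 − 17.607 = 18.594 N.

18.59 N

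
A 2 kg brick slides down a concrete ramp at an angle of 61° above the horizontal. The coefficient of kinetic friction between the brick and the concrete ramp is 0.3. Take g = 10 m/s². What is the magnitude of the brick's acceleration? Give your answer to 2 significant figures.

Resolving the weight along the incline: the component pulling the brick down the slope is mg sin 61° = 2 × 10 × 0.8746 = 17.492 N, and the normal force is N = mg cos 61° = 2 × 10 × 0.4848 = 9.696 N.
Kinetic friction acts up the slope with magnitude f = μN = 0.3 × 9.696 = 2.909 N.
Net force along the incline is 17.492 − 2.909 = 14.583 N, so a = 14.583 / 2 = 7.2915 m/s².

7.3 m/s²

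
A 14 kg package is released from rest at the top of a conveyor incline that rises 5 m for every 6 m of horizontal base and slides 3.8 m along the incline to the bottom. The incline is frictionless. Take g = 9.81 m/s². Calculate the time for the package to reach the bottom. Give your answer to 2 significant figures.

1.1 s

The weight component along the incline is mg sin 39.81° = 87.923 N and the normal force is N = mg cos 39.81° = 105.508 N.
With no friction, a = g sin 39.81° = 6.2802 m/s².
Starting from rest, L = ½at², so t = √(2L/a) = √(2 × 3.8 / 6.2802) = 1.1001 s.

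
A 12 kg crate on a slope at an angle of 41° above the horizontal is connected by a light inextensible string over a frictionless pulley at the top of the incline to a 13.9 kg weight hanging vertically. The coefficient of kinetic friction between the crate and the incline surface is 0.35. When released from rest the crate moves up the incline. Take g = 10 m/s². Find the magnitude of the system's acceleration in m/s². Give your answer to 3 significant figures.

For the crate on the incline: the weight component along the slope is m₁g sin 41° = 12 × 10 × 0.6561 = 78.732 N and the normal force is N = m₁g cos 41° = 90.565 N.
Kinetic friction opposes the crate's motion up the incline: f = μN = 0.35 × 90.565 = 31.698 N acting down the slope.
Newton's second law for the crate (up-slope positive): T − 78.732 − 31.698 = 12 a. For the hanging weight (downward positive): 13.9 × 10 − T = 13.9 a.
Adding the two equations eliminates T: 28.570 = 25.9 a, so a = 1.1031 m/s².

1.10 m/s²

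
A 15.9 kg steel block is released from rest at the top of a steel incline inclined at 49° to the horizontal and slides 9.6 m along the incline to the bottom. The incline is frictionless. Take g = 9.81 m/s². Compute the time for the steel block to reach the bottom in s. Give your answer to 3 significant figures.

The weight component along the incline is mg sin 49° = 117.719 N and the normal force is N = mg cos 49° = 102.331 N.
With no friction, a = g sin 49° = 7.4037 m/s².
Starting from rest, L = ½at², so t = √(2L/a) = √(2 × 9.6 / 7.4037) = 1.6104 s.

1.61 s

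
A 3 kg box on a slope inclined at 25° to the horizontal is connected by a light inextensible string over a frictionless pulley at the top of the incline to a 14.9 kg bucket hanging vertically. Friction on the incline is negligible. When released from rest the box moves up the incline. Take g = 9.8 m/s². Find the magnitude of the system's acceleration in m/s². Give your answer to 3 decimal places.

7.463 m/s²

For the box on the incline: the weight component along the slope is m₁g sin 25° = 3 × 9.8 × 0.4226 = 12.424 N and the normal force is N = m₁g cos 25° = 26.645 N.
Newton's second law for the box (up-slope positive): T − 12.424 = 3 a. For the hanging bucket (downward positive): 14.9 × 9.8 − T = 14.9 a.
Adding the two equations eliminates T: 133.596 = 17.9 a, so a = 7.4635 m/s².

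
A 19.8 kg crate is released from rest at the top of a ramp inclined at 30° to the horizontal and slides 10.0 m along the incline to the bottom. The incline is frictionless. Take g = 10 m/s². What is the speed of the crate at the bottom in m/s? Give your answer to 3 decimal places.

The weight component along the incline is mg sin 30° = 99.000 N and the normal force is N = mg cos 30° = 171.473 N.
With no friction, a = g sin 30° = 5.0000 m/s².
Starting from rest over a distance of 10.0 m, v² = 2aL = 2 × 5.0000 × 10.0 = 100.0000, so v = 10.0000 m/s.

10.000 m/s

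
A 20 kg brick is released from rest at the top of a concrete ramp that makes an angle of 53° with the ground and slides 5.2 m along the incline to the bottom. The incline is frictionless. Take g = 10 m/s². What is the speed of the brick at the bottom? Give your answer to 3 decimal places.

9.114 m/s

The weight component along the incline is mg sin 53° = 159.727 N and the normal force is N = mg cos 53° = 120.363 N.
With no friction, a = g sin 53° = 7.9864 m/s².
Starting from rest over a distance of 5.2 m, v² = 2aL = 2 × 7.9864 × 5.2 = 83.0586, so v = 9.1136 m/s.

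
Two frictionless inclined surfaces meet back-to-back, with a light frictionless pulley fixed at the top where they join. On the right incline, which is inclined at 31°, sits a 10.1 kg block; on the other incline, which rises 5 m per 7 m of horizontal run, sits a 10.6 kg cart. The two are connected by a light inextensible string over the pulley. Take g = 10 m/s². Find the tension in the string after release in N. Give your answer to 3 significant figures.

56.7 N

Resolve each weight along its own incline: the 10.1 kg mass has component 10.1 × 10 × sin 31° = 52.019 N down its slope, and the 10.6 kg mass has 10.6 × 10 × sin 35.54° = 61.611 N down its slope.
The 10.6 kg side's 61.611 N exceeds the other side's 52.019 N, so that mass slides down and the 10.1 kg mass slides up. Taking that direction as positive, Newton's second law for the whole system gives 61.611 − 52.019 = (10.1 + 10.6) a, so a = 9.592 / 20.7 = 0.4634 m/s².
For the 10.1 kg mass (up-slope positive): T − 52.019 = 10.1 × 0.4634, so T = 56.699 N.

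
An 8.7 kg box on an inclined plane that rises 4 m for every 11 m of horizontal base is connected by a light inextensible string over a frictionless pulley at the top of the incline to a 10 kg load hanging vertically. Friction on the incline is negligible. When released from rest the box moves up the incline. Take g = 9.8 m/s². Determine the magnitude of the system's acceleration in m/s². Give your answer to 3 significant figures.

3.68 m/s²

For the box on the incline: the weight component along the slope is m₁g sin 19.98° = 8.7 × 9.8 × 0.3417 = 29.133 N and the normal force is N = m₁g cos 19.98° = 80.127 N.
Newton's second law for the box (up-slope positive): T − 29.133 = 8.7 a. For the hanging load (downward positive): 10 × 9.8 − T = 10 a.
Adding the two equations eliminates T: 68.867 = 18.7 a, so a = 3.6827 m/s².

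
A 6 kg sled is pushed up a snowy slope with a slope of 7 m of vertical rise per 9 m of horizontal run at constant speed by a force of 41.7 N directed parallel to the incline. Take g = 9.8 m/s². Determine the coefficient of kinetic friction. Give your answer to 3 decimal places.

0.121

At constant speed ΣF = 0 along the incline. The applied 41.7 N acts up the slope; the weight component mg sin 37.87° = 36.100 N and kinetic friction μN both act down the slope.
So 41.7 = 36.100 + μ × 46.414, giving μ = (41.7 − 36.100) / 46.414 = 0.1207.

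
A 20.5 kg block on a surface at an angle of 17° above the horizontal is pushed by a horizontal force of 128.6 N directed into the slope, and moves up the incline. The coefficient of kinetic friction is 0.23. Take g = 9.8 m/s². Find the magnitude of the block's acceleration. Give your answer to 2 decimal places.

The horizontal push has components F cos 17° = 128.6 × 0.9563 = 122.980 N up the incline and F sin 17° = 128.6 × 0.2924 = 37.603 N pressing into the surface.
The normal force is therefore N = mg cos 17° + F sin 17° = 192.121 + 37.603 = 229.724 N, and kinetic friction down the slope is μN = 0.23 × 229.724 = 52.837 N.
Along the incline: F cos 17° − mg sin 17° − μN = ma, so 122.980 − 58.743 − 52.837 = 20.5 a, giving a = 0.5561 m/s².

0.56 m/s²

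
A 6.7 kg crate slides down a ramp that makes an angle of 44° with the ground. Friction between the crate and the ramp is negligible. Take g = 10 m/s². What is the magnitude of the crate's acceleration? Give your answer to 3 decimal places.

6.947 m/s²

Resolving the weight along the incline: the component pulling the crate down the slope is mg sin 44° = 6.7 × 10 × 0.6947 = 46.545 N, and the normal force is N = mg cos 44° = 6.7 × 10 × 0.7193 = 48.193 N.
With no friction the net force along the incline is 46.545 N, so a = g sin 44° = 46.545 / 6.7 = 6.9470 m/s².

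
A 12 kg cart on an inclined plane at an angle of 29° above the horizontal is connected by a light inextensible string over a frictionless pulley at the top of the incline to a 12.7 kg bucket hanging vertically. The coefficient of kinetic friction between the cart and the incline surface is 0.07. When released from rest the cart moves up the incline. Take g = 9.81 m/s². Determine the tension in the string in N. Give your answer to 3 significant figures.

93.6 N

For the cart on the incline: the weight component along the slope is m₁g sin 29° = 12 × 9.81 × 0.4848 = 57.071 N and the normal force is N = m₁g cos 29° = 102.960 N.
Kinetic friction opposes the cart's motion up the incline: f = μN = 0.07 × 102.960 = 7.207 N acting down the slope.
Newton's second law for the cart (up-slope positive): T − 57.071 − 7.207 = 12 a. For the hanging bucket (downward positive): 12.7 × 9.81 − T = 12.7 a.
Adding the two equations eliminates T: 60.309 = 24.7 a, so a = 2.4417 m/s².
Then from the hanging bucket's equation, T = 12.7 × (9.81 − 2.4417) = 93.577 N.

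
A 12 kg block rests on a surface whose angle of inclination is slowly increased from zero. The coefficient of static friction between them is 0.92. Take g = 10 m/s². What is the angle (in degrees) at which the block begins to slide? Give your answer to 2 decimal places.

At the threshold of sliding, static friction is at its maximum μ_s N and exactly balances the weight component along the incline: mg sin θ = μ_s mg cos θ.
Hence tan θ = μ_s = 0.92, so θ = arctan(0.92) = 42.6141°.

42.61°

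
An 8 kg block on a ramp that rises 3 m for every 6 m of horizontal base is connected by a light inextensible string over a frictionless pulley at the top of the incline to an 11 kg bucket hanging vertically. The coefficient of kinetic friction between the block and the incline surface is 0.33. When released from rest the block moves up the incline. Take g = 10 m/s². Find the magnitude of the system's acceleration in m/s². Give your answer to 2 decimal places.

For the block on the incline: the weight component along the slope is m₁g sin 26.57° = 8 × 10 × 0.4472 = 35.776 N and the normal force is N = m₁g cos 26.57° = 71.554 N.
Kinetic friction opposes the block's motion up the incline: f = μN = 0.33 × 71.554 = 23.613 N acting down the slope.
Newton's second law for the block (up-slope positive): T − 35.776 − 23.613 = 8 a. For the hanging bucket (downward positive): 11 × 10 − T = 11 a.
Adding the two equations eliminates T: 50.611 = 19 a, so a = 2.6637 m/s².

2.66 m/s²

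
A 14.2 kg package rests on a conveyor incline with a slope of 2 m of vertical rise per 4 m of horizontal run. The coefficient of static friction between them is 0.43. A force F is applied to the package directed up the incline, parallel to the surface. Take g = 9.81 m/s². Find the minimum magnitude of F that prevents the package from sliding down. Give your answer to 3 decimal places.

The normal force is N = mg cos 26.57° = 124.595 N. With F at its minimum the package is on the verge of sliding down, so static friction is at its maximum μ_s N = 0.43 × 124.595 = 53.576 N and acts up the slope.
Equilibrium along the incline: F + μ_s N = mg sin 26.57°, so F = 62.298 − 53.576 = 8.722 N.

8.722 N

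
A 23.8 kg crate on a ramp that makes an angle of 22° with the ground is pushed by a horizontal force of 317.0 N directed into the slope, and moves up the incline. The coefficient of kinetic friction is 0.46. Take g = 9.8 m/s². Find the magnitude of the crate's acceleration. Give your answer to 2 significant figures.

2.2 m/s²

The horizontal push has components F cos 22° = 317.0 × 0.9272 = 293.922 N up the incline and F sin 22° = 317.0 × 0.3746 = 118.748 N pressing into the surface.
The normal force is therefore N = mg cos 22° + F sin 22° = 216.260 + 118.748 = 335.008 N, and kinetic friction down the slope is μN = 0.46 × 335.008 = 154.104 N.
Along the incline: F cos 22° − mg sin 22° − μN = ma, so 293.922 − 87.372 − 154.104 = 23.8 a, giving a = 2.2036 m/s².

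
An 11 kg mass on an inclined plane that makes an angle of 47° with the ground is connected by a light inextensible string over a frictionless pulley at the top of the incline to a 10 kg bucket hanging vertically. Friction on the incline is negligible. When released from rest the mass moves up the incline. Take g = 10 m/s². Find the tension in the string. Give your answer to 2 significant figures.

91 N

For the mass on the incline: the weight component along the slope is m₁g sin 47° = 11 × 10 × 0.7314 = 80.454 N and the normal force is N = m₁g cos 47° = 75.020 N.
Newton's second law for the mass (up-slope positive): T − 80.454 = 11 a. For the hanging bucket (downward positive): 10 × 10 − T = 10 a.
Adding the two equations eliminates T: 19.546 = 21 a, so a = 0.9308 m/s².
Then from the hanging bucket's equation, T = 10 × (10 − 0.9308) = 90.692 N.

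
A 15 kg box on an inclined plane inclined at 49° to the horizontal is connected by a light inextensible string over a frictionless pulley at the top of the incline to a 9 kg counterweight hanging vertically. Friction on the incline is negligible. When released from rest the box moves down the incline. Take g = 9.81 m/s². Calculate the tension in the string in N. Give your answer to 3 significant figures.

96.8 N

For the box on the incline: the weight component along the slope is m₁g sin 49° = 15 × 9.81 × 0.7547 = 111.054 N and the normal force is N = m₁g cos 49° = 96.539 N.
Newton's second law for the box (down-slope positive): 111.054 − T = 15 a. For the hanging counterweight (upward positive): T − 9 × 9.81 = 9 a.
Adding the two equations eliminates T: 22.764 = 24 a, so a = 0.9485 m/s².
Then from the hanging counterweight's equation, T = 9 × (9.81 + 0.9485) = 96.826 N.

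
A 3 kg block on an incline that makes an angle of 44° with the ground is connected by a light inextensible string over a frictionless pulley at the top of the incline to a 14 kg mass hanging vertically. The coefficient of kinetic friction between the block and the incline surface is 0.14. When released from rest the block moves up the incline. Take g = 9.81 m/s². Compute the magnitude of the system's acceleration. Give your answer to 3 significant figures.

For the block on the incline: the weight component along the slope is m₁g sin 44° = 3 × 9.81 × 0.6947 = 20.445 N and the normal force is N = m₁g cos 44° = 21.170 N.
Kinetic friction opposes the block's motion up the incline: f = μN = 0.14 × 21.170 = 2.964 N acting down the slope.
Newton's second law for the block (up-slope positive): T − 20.445 − 2.964 = 3 a. For the hanging mass (downward positive): 14 × 9.81 − T = 14 a.
Adding the two equations eliminates T: 113.931 = 17 a, so a = 6.7018 m/s².

6.70 m/s²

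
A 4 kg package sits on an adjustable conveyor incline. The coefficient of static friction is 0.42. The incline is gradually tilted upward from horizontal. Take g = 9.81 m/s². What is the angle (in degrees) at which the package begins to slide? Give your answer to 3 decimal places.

At the threshold of sliding, static friction is at its maximum μ_s N and exactly balances the weight component along the incline: mg sin θ = μ_s mg cos θ.
Hence tan θ = μ_s = 0.42, so θ = arctan(0.42) = 22.7824°.

22.782°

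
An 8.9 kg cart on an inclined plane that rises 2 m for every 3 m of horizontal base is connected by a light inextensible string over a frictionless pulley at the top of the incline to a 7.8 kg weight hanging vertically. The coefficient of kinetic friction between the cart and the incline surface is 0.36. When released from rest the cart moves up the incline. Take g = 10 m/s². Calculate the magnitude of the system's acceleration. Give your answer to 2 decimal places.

0.12 m/s²

For the cart on the incline: the weight component along the slope is m₁g sin 33.69° = 8.9 × 10 × 0.5547 = 49.368 N and the normal force is N = m₁g cos 33.69° = 74.052 N.
Kinetic friction opposes the cart's motion up the incline: f = μN = 0.36 × 74.052 = 26.659 N acting down the slope.
Newton's second law for the cart (up-slope positive): T − 49.368 − 26.659 = 8.9 a. For the hanging weight (downward positive): 7.8 × 10 − T = 7.8 a.
Adding the two equations eliminates T: 1.973 = 16.7 a, so a = 0.1181 m/s².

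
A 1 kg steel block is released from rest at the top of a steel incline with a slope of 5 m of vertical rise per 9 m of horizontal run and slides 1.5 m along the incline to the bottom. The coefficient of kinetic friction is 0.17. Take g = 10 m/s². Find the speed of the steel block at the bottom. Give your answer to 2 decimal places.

3.18 m/s

The weight component along the incline is mg sin 29.05° = 4.856 N and the normal force is N = mg cos 29.05° = 8.742 N.
Friction up the slope is f = μN = 0.17 × 8.742 = 1.486 N, so the net downslope force is 4.856 − 1.486 = 3.370 N and a = 3.370 / 1 = 3.3700 m/s².
Starting from rest over a distance of 1.5 m, v² = 2aL = 2 × 3.3700 × 1.5 = 10.1100, so v = 3.1796 m/s.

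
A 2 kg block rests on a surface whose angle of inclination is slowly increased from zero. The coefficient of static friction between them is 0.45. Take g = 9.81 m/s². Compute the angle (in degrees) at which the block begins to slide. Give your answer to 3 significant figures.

At the threshold of sliding, static friction is at its maximum μ_s N and exactly balances the weight component along the incline: mg sin θ = μ_s mg cos θ.
Hence tan θ = μ_s = 0.45, so θ = arctan(0.45) = 24.2277°.

24.2°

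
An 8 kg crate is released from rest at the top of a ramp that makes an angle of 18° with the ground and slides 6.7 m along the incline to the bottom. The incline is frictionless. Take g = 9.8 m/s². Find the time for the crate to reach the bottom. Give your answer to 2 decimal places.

The weight component along the incline is mg sin 18° = 24.227 N and the normal force is N = mg cos 18° = 74.563 N.
With no friction, a = g sin 18° = 3.0284 m/s².
Starting from rest, L = ½at², so t = √(2L/a) = √(2 × 6.7 / 3.0284) = 2.1035 s.

2.10 s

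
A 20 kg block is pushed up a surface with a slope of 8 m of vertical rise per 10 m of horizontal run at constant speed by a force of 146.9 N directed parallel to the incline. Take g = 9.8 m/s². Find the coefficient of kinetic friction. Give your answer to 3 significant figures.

At constant speed ΣF = 0 along the incline. The applied 146.9 N acts up the slope; the weight component mg sin 38.66° = 122.440 N and kinetic friction μN both act down the slope.
So 146.9 = 122.440 + μ × 153.050, giving μ = (146.9 − 122.440) / 153.050 = 0.1598.

0.160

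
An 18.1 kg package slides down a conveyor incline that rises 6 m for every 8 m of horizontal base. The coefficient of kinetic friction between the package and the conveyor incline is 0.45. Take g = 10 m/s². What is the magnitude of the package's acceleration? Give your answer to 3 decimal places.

2.400 m/s²

Resolving the weight along the incline: the component pulling the package down the slope is mg sin 36.87° = 18.1 × 10 × 0.6000 = 108.600 N, and the normal force is N = mg cos 36.87° = 18.1 × 10 × 0.8000 = 144.800 N.
Kinetic friction acts up the slope with magnitude f = μN = 0.45 × 144.800 = 65.160 N.
Net force along the incline is 108.600 − 65.160 = 43.440 N, so a = 43.440 / 18.1 = 2.4000 m/s².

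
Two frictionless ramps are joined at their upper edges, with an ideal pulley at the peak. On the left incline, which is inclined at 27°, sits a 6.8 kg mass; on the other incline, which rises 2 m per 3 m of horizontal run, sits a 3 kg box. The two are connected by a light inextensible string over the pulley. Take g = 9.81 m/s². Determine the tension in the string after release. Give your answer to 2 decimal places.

Resolve each weight along its own incline: the 6.8 kg mass has component 6.8 × 9.81 × sin 27° = 30.285 N down its slope, and the 3 kg mass has 3 × 9.81 × sin 33.69° = 16.325 N down its slope.
The 6.8 kg side's 30.285 N exceeds the other side's 16.325 N, so that mass slides down and the 3 kg mass slides up. Taking that direction as positive, Newton's second law for the whole system gives 30.285 − 16.325 = (6.8 + 3) a, so a = 13.960 / 9.8 = 1.4245 m/s².
For the 3 kg mass (up-slope positive): T − 16.325 = 3 × 1.4245, so T = 20.599 N.

20.60 N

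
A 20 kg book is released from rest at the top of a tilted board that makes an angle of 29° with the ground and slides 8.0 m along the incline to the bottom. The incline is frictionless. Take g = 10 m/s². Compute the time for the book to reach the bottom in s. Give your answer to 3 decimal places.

The weight component along the incline is mg sin 29° = 96.962 N and the normal force is N = mg cos 29° = 174.924 N.
With no friction, a = g sin 29° = 4.8481 m/s².
Starting from rest, L = ½at², so t = √(2L/a) = √(2 × 8.0 / 4.8481) = 1.8167 s.

1.817 s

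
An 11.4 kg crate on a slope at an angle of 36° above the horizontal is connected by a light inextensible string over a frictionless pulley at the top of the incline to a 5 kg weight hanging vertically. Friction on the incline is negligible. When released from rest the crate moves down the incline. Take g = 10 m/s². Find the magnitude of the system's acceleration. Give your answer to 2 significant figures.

For the crate on the incline: the weight component along the slope is m₁g sin 36° = 11.4 × 10 × 0.5878 = 67.009 N and the normal force is N = m₁g cos 36° = 92.228 N.
Newton's second law for the crate (down-slope positive): 67.009 − T = 11.4 a. For the hanging weight (upward positive): T − 5 × 10 = 5 a.
Adding the two equations eliminates T: 17.009 = 16.4 a, so a = 1.0371 m/s².

1.0 m/s²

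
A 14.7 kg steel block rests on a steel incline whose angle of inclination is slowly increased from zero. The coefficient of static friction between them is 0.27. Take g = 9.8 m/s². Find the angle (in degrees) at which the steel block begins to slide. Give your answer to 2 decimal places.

15.11°

At the threshold of sliding, static friction is at its maximum μ_s N and exactly balances the weight component along the incline: mg sin θ = μ_s mg cos θ.
Hence tan θ = μ_s = 0.27, so θ = arctan(0.27) = 15.1096°.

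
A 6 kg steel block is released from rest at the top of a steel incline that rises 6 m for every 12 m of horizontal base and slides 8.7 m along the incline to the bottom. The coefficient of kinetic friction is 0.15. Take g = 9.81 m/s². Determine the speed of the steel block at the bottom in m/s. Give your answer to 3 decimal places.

7.310 m/s

The weight component along the incline is mg sin 26.57° = 26.323 N and the normal force is N = mg cos 26.57° = 52.646 N.
Friction up the slope is f = μN = 0.15 × 52.646 = 7.897 N, so the net downslope force is 26.323 − 7.897 = 18.426 N and a = 18.426 / 6 = 3.0710 m/s².
Starting from rest over a distance of 8.7 m, v² = 2aL = 2 × 3.0710 × 8.7 = 53.4354, so v = 7.3100 m/s.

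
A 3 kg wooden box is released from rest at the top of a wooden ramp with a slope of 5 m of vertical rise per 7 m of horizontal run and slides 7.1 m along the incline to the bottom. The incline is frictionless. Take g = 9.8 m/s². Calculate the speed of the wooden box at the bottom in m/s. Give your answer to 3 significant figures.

The weight component along the incline is mg sin 35.54° = 17.088 N and the normal force is N = mg cos 35.54° = 23.924 N.
With no friction, a = g sin 35.54° = 5.6961 m/s².
Starting from rest over a distance of 7.1 m, v² = 2aL = 2 × 5.6961 × 7.1 = 80.8846, so v = 8.9936 m/s.

8.99 m/s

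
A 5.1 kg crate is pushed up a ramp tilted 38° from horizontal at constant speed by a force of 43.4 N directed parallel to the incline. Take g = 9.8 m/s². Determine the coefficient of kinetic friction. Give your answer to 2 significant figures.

At constant speed ΣF = 0 along the incline. The applied 43.4 N acts up the slope; the weight component mg sin 38° = 30.771 N and kinetic friction μN both act down the slope.
So 43.4 = 30.771 + μ × 39.385, giving μ = (43.4 − 30.771) / 39.385 = 0.3207.

0.32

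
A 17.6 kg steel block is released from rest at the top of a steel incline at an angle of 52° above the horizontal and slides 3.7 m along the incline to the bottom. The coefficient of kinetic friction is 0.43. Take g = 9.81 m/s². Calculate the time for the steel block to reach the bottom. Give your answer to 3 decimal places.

The weight component along the incline is mg sin 52° = 136.055 N and the normal force is N = mg cos 52° = 106.298 N.
Friction up the slope is f = μN = 0.43 × 106.298 = 45.708 N, so the net downslope force is 136.055 − 45.708 = 90.347 N and a = 90.347 / 17.6 = 5.1334 m/s².
Starting from rest, L = ½at², so t = √(2L/a) = √(2 × 3.7 / 5.1334) = 1.2006 s.

1.201 s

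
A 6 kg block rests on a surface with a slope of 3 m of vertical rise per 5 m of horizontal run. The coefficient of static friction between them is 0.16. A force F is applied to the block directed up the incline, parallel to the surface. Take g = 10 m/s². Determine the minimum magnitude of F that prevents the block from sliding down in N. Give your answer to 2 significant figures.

23 N

The normal force is N = mg cos 30.96° = 51.450 N. With F at its minimum the block is on the verge of sliding down, so static friction is at its maximum μ_s N = 0.16 × 51.450 = 8.232 N and acts up the slope.
Equilibrium along the incline: F + μ_s N = mg sin 30.96°, so F = 30.870 − 8.232 = 22.638 N.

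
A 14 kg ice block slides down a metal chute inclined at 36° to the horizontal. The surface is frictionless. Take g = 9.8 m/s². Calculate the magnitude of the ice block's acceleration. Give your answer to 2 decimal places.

Resolving the weight along the incline: the component pulling the ice block down the slope is mg sin 36° = 14 × 9.8 × 0.5878 = 80.646 N, and the normal force is N = mg cos 36° = 14 × 9.8 × 0.8090 = 110.995 N.
With no friction the net force along the incline is 80.646 N, so a = g sin 36° = 80.646 / 14 = 5.7604 m/s².

5.76 m/s²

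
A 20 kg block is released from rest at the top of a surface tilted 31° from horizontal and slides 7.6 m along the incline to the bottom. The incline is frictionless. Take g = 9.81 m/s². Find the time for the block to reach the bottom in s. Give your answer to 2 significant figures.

The weight component along the incline is mg sin 31° = 101.050 N and the normal force is N = mg cos 31° = 168.176 N.
With no friction, a = g sin 31° = 5.0525 m/s².
Starting from rest, L = ½at², so t = √(2L/a) = √(2 × 7.6 / 5.0525) = 1.7345 s.

1.7 s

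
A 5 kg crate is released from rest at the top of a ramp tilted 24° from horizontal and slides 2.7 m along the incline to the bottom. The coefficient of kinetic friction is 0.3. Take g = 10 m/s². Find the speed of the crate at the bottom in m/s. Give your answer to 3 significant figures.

2.68 m/s

The weight component along the incline is mg sin 24° = 20.337 N and the normal force is N = mg cos 24° = 45.677 N.
Friction up the slope is f = μN = 0.3 × 45.677 = 13.703 N, so the net downslope force is 20.337 − 13.703 = 6.634 N and a = 6.634 / 5 = 1.3268 m/s².
Starting from rest over a distance of 2.7 m, v² = 2aL = 2 × 1.3268 × 2.7 = 7.1647, so v = 2.6767 m/s.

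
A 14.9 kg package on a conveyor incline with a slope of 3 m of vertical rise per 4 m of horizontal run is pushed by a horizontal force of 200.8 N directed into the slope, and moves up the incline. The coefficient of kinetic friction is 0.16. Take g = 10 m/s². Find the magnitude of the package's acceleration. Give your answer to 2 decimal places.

The horizontal push has components F cos 36.87° = 200.8 × 0.8000 = 160.640 N up the incline and F sin 36.87° = 200.8 × 0.6000 = 120.480 N pressing into the surface.
The normal force is therefore N = mg cos 36.87° + F sin 36.87° = 119.200 + 120.480 = 239.680 N, and kinetic friction down the slope is μN = 0.16 × 239.680 = 38.349 N.
Along the incline: F cos 36.87° − mg sin 36.87° − μN = ma, so 160.640 − 89.400 − 38.349 = 14.9 a, giving a = 2.2074 m/s².

2.21 m/s²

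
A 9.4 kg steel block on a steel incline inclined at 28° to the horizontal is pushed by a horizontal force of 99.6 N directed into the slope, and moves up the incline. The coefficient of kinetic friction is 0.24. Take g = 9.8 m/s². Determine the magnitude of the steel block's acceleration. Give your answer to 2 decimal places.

The horizontal push has components F cos 28° = 99.6 × 0.8829 = 87.937 N up the incline and F sin 28° = 99.6 × 0.4695 = 46.762 N pressing into the surface.
The normal force is therefore N = mg cos 28° + F sin 28° = 81.333 + 46.762 = 128.095 N, and kinetic friction down the slope is μN = 0.24 × 128.095 = 30.743 N.
Along the incline: F cos 28° − mg sin 28° − μN = ma, so 87.937 − 43.250 − 30.743 = 9.4 a, giving a = 1.4834 m/s².

1.48 m/s²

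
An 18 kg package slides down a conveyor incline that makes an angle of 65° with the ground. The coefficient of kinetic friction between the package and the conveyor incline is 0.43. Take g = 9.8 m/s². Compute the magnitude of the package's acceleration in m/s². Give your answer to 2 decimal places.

7.10 m/s²

Resolving the weight along the incline: the component pulling the package down the slope is mg sin 65° = 18 × 9.8 × 0.9063 = 159.871 N, and the normal force is N = mg cos 65° = 18 × 9.8 × 0.4226 = 74.547 N.
Kinetic friction acts up the slope with magnitude f = μN = 0.43 × 74.547 = 32.055 N.
Net force along the incline is 159.871 − 32.055 = 127.816 N, so a = 127.816 / 18 = 7.1009 m/s².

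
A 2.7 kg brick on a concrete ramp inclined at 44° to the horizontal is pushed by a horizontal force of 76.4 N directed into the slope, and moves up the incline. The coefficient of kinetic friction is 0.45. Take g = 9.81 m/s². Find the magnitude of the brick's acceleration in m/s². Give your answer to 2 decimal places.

The horizontal push has components F cos 44° = 76.4 × 0.7193 = 54.955 N up the incline and F sin 44° = 76.4 × 0.6947 = 53.075 N pressing into the surface.
The normal force is therefore N = mg cos 44° + F sin 44° = 19.052 + 53.075 = 72.127 N, and kinetic friction down the slope is μN = 0.45 × 72.127 = 32.457 N.
Along the incline: F cos 44° − mg sin 44° − μN = ma, so 54.955 − 18.401 − 32.457 = 2.7 a, giving a = 1.5174 m/s².

1.52 m/s²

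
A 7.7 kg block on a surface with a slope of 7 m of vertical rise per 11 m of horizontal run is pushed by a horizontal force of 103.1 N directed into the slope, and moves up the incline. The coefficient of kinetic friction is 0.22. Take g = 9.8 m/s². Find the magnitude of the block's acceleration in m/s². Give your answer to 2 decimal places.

The horizontal push has components F cos 32.47° = 103.1 × 0.8437 = 86.985 N up the incline and F sin 32.47° = 103.1 × 0.5369 = 55.354 N pressing into the surface.
The normal force is therefore N = mg cos 32.47° + F sin 32.47° = 63.666 + 55.354 = 119.020 N, and kinetic friction down the slope is μN = 0.22 × 119.020 = 26.184 N.
Along the incline: F cos 32.47° − mg sin 32.47° − μN = ma, so 86.985 − 40.514 − 26.184 = 7.7 a, giving a = 2.6347 m/s².

2.63 m/s²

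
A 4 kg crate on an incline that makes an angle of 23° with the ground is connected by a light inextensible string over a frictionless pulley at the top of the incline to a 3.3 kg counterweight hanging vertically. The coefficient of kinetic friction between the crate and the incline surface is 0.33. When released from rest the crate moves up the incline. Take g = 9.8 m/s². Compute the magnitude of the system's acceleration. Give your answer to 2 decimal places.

For the crate on the incline: the weight component along the slope is m₁g sin 23° = 4 × 9.8 × 0.3907 = 15.315 N and the normal force is N = m₁g cos 23° = 36.084 N.
Kinetic friction opposes the crate's motion up the incline: f = μN = 0.33 × 36.084 = 11.908 N acting down the slope.
Newton's second law for the crate (up-slope positive): T − 15.315 − 11.908 = 4 a. For the hanging counterweight (downward positive): 3.3 × 9.8 − T = 3.3 a.
Adding the two equations eliminates T: 5.117 = 7.3 a, so a = 0.7010 m/s².

0.70 m/s²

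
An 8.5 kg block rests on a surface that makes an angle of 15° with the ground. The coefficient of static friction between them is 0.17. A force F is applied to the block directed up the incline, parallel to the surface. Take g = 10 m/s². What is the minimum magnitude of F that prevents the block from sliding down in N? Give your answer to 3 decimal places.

8.042 N

The normal force is N = mg cos 15° = 82.104 N. With F at its minimum the block is on the verge of sliding down, so static friction is at its maximum μ_s N = 0.17 × 82.104 = 13.958 N and acts up the slope.
Equilibrium along the incline: F + μ_s N = mg sin 15°, so F = 22.000 − 13.958 = 8.042 N.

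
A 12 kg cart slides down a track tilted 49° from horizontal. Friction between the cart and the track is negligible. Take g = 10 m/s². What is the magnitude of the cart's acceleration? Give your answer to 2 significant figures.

Resolving the weight along the incline: the component pulling the cart down the slope is mg sin 49° = 12 × 10 × 0.7547 = 90.564 N, and the normal force is N = mg cos 49° = 12 × 10 × 0.6561 = 78.732 N.
With no friction the net force along the incline is 90.564 N, so a = g sin 49° = 90.564 / 12 = 7.5470 m/s².

7.5 m/s²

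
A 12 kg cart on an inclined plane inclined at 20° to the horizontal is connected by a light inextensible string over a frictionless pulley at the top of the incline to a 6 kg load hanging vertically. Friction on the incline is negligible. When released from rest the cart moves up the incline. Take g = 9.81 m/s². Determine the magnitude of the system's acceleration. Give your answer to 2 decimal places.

For the cart on the incline: the weight component along the slope is m₁g sin 20° = 12 × 9.81 × 0.3420 = 40.260 N and the normal force is N = m₁g cos 20° = 110.621 N.
Newton's second law for the cart (up-slope positive): T − 40.260 = 12 a. For the hanging load (downward positive): 6 × 9.81 − T = 6 a.
Adding the two equations eliminates T: 18.600 = 18 a, so a = 1.0333 m/s².

1.03 m/s²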